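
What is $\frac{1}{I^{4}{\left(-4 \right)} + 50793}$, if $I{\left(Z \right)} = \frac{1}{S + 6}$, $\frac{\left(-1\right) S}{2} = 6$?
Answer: $\frac{1296}{65827729} \approx 1.9688 \cdot 10^{-5}$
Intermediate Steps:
$S = -12$ ($S = \left(-2\right) 6 = -12$)
$I{\left(Z \right)} = - \frac{1}{6}$ ($I{\left(Z \right)} = \frac{1}{-12 + 6} = \frac{1}{-6} = - \frac{1}{6}$)
$\frac{1}{I^{4}{\left(-4 \right)} + 50793} = \frac{1}{\left(- \frac{1}{6}\right)^{4} + 50793} = \frac{1}{\frac{1}{1296} + 50793} = \frac{1}{\frac{65827729}{1296}} = \frac{1296}{65827729}$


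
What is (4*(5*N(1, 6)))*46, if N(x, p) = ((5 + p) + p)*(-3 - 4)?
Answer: -109480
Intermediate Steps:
N(x, p) = -35 - 14*p (N(x, p) = (5 + 2*p)*(-7) = -35 - 14*p)
(4*(5*N(1, 6)))*46 = (4*(5*(-35 - 14*6)))*46 = (4*(5*(-35 - 84)))*46 = (4*(5*(-119)))*46 = (4*(-595))*46 = -2380*46 = -109480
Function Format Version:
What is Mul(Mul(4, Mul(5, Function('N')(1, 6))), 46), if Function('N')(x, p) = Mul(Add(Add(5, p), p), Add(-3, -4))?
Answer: -109480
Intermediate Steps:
Function('N')(x, p) = Add(-35, Mul(-14, p)) (Function('N')(x, p) = Mul(Add(5, Mul(2, p)), -7) = Add(-35, Mul(-14, p)))
Mul(Mul(4, Mul(5, Function('N')(1, 6))), 46) = Mul(Mul(4, Mul(5, Add(-35, Mul(-14, 6)))), 46) = Mul(Mul(4, Mul(5, Add(-35, -84))), 46) = Mul(Mul(4, Mul(5, -119)), 46) = Mul(Mul(4, -595), 46) = Mul(-2380, 46) = -109480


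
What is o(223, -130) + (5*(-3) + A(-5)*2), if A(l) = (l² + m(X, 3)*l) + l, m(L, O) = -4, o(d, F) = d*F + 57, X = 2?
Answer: -28868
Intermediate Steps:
o(d, F) = 57 + F*d (o(d, F) = F*d + 57 = 57 + F*d)
A(l) = l² - 3*l (A(l) = (l² - 4*l) + l = l² - 3*l)
o(223, -130) + (5*(-3) + A(-5)*2) = (57 - 130*223) + (5*(-3) - 5*(-3 - 5)*2) = (57 - 28990) + (-15 - 5*(-8)*2) = -28933 + (-15 + 40*2) = -28933 + (-15 + 80) = -28933 + 65 = -28868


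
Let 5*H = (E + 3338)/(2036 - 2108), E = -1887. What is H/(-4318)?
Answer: 1451/1554480 ≈ 0.00093343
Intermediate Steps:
H = -1451/360 (H = ((-1887 + 3338)/(2036 - 2108))/5 = (1451/(-72))/5 = (1451*(-1/72))/5 = (⅕)*(-1451/72) = -1451/360 ≈ -4.0306)
H/(-4318) = -1451/360/(-4318) = -1451/360*(-1/4318) = 1451/1554480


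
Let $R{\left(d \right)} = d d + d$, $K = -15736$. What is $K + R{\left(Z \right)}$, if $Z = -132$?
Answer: $1556$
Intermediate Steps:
$R{\left(d \right)} = d + d^{2}$ ($R{\left(d \right)} = d^{2} + d = d + d^{2}$)
$K + R{\left(Z \right)} = -15736 - 132 \left(1 - 132\right) = -15736 - -17292 = -15736 + 17292 = 1556$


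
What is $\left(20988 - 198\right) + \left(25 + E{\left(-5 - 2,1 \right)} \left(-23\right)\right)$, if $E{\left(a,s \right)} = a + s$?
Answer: $20953$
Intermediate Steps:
$\left(20988 - 198\right) + \left(25 + E{\left(-5 - 2,1 \right)} \left(-23\right)\right) = \left(20988 - 198\right) + \left(25 + \left(\left(-5 - 2\right) + 1\right) \left(-23\right)\right) = 20790 + \left(25 + \left(\left(-5 - 2\right) + 1\right) \left(-23\right)\right) = 20790 + \left(25 + \left(-7 + 1\right) \left(-23\right)\right) = 20790 + \left(25 - -138\right) = 20790 + \left(25 + 138\right) = 20790 + 163 = 20953$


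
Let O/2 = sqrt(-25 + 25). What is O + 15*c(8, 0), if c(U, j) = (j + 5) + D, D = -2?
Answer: 45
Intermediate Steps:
c(U, j) = 3 + j (c(U, j) = (j + 5) - 2 = (5 + j) - 2 = 3 + j)
O = 0 (O = 2*sqrt(-25 + 25) = 2*sqrt(0) = 2*0 = 0)
O + 15*c(8, 0) = 0 + 15*(3 + 0) = 0 + 15*3 = 0 + 45 = 45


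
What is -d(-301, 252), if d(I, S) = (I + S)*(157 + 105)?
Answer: 12838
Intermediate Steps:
d(I, S) = 262*I + 262*S (d(I, S) = (I + S)*262 = 262*I + 262*S)
-d(-301, 252) = -(262*(-301) + 262*252) = -(-78862 + 66024) = -1*(-12838) = 12838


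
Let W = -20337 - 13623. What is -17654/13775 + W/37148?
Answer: -280902448/127928425 ≈ -2.1958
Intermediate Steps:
W = -33960
-17654/13775 + W/37148 = -17654/13775 - 33960/37148 = -17654*1/13775 - 33960*1/37148 = -17654/13775 - 8490/9287 = -280902448/127928425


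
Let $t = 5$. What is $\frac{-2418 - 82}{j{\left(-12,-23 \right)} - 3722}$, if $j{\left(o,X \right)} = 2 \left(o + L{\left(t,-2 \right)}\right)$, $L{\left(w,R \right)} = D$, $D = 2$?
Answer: $\frac{1250}{1871} \approx 0.66809$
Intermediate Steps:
$L{\left(w,R \right)} = 2$
$j{\left(o,X \right)} = 4 + 2 o$ ($j{\left(o,X \right)} = 2 \left(o + 2\right) = 2 \left(2 + o\right) = 4 + 2 o$)
$\frac{-2418 - 82}{j{\left(-12,-23 \right)} - 3722} = \frac{-2418 - 82}{\left(4 + 2 \left(-12\right)\right) - 3722} = - \frac{2500}{\left(4 - 24\right) - 3722} = - \frac{2500}{-20 - 3722} = - \frac{2500}{-3742} = \left(-2500\right) \left(- \frac{1}{3742}\right) = \frac{1250}{1871}$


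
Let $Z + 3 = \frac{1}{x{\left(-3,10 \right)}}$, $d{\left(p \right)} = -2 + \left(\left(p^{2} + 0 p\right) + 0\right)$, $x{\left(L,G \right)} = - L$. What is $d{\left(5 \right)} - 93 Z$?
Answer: $271$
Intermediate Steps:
$d{\left(p \right)} = -2 + p^{2}$ ($d{\left(p \right)} = -2 + \left(\left(p^{2} + 0\right) + 0\right) = -2 + \left(p^{2} + 0\right) = -2 + p^{2}$)
$Z = - \frac{8}{3}$ ($Z = -3 + \frac{1}{\left(-1\right) \left(-3\right)} = -3 + \frac{1}{3} = - \frac{8}{3} \approx -2.6667$)
$d{\left(5 \right)} - 93 Z = \left(-2 + 5^{2}\right) - -248 = \left(-2 + 25\right) + 248 = 23 + 248 = 271$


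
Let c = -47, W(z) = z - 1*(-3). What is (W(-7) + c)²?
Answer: 2601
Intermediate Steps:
W(z) = 3 + z (W(z) = z + 3 = 3 + z)
(W(-7) + c)² = ((3 - 7) - 47)² = (-4 - 47)² = (-51)² = 2601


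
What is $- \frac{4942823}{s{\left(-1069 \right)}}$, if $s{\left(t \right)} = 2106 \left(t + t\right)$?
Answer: $\frac{4942823}{4502628} \approx 1.0978$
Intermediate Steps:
$s{\left(t \right)} = 4212 t$ ($s{\left(t \right)} = 2106 \cdot 2 t = 4212 t$)
$- \frac{4942823}{s{\left(-1069 \right)}} = - \frac{4942823}{4212 \left(-1069\right)} = - \frac{4942823}{-4502628} = \left(-4942823\right) \left(- \frac{1}{4502628}\right) = \frac{4942823}{4502628}$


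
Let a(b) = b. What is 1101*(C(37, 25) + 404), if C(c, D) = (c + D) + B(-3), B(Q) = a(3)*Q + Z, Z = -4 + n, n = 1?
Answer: 499854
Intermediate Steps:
Z = -3 (Z = -4 + 1 = -3)
B(Q) = -3 + 3*Q (B(Q) = 3*Q - 3 = -3 + 3*Q)
C(c, D) = -12 + D + c (C(c, D) = (c + D) + (-3 + 3*(-3)) = (D + c) + (-3 - 9) = (D + c) - 12 = -12 + D + c)
1101*(C(37, 25) + 404) = 1101*((-12 + 25 + 37) + 404) = 1101*(50 + 404) = 1101*454 = 499854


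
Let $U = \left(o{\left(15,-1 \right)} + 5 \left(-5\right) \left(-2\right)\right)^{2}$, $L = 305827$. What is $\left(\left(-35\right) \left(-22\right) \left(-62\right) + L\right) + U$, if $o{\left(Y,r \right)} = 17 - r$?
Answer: $262711$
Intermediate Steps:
$U = 4624$ ($U = \left(\left(17 - -1\right) + 5 \left(-5\right) \left(-2\right)\right)^{2} = \left(\left(17 + 1\right) - -50\right)^{2} = \left(18 + 50\right)^{2} = 68^{2} = 4624$)
$\left(\left(-35\right) \left(-22\right) \left(-62\right) + L\right) + U = \left(\left(-35\right) \left(-22\right) \left(-62\right) + 305827\right) + 4624 = \left(770 \left(-62\right) + 305827\right) + 4624 = \left(-47740 + 305827\right) + 4624 = 258087 + 4624 = 262711$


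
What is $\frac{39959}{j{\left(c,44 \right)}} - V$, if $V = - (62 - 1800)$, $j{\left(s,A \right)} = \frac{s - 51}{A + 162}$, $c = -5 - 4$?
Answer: $- \frac{4167917}{30} \approx -1.3893 \cdot 10^{5}$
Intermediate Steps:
$c = -9$ ($c = -5 - 4 = -9$)
$j{\left(s,A \right)} = \frac{-51 + s}{162 + A}$
$V = 1738$ ($V = - (62 - 1800) = \left(-1\right) \left(-1738\right) = 1738$)
$\frac{39959}{j{\left(c,44 \right)}} - V = \frac{39959}{\frac{1}{162 + 44} \left(-51 - 9\right)} - 1738 = \frac{39959}{\frac{1}{206} \left(-60\right)} - 1738 = \frac{39959}{- \frac{30}{103}} - 1738 = 39959 \left(- \frac{103}{30}\right) - 1738 = - \frac{4115777}{30} - 1738 = - \frac{4167917}{30}$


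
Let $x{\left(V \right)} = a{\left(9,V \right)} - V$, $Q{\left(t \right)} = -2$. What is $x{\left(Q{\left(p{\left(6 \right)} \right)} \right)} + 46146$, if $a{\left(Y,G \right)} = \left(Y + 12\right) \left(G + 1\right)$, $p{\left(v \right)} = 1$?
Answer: $46127$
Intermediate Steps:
$a{\left(Y,G \right)} = \left(1 + G\right) \left(12 + Y\right)$ ($a{\left(Y,G \right)} = \left(12 + Y\right) \left(1 + G\right) = \left(1 + G\right) \left(12 + Y\right)$)
$x{\left(V \right)} = 21 + 20 V$ ($x{\left(V \right)} = \left(12 + 9 + 12 V + V 9\right) - V = \left(12 + 9 + 12 V + 9 V\right) - V = \left(21 + 21 V\right) - V = 21 + 20 V$)
$x{\left(Q{\left(p{\left(6 \right)} \right)} \right)} + 46146 = \left(21 + 20 \left(-2\right)\right) + 46146 = \left(21 - 40\right) + 46146 = -19 + 46146 = 46127$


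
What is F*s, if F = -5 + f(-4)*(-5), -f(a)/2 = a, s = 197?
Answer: -8865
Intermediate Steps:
f(a) = -2*a
F = -45 (F = -5 - 2*(-4)*(-5) = -5 + 8*(-5) = -5 - 40 = -45)
F*s = -45*197 = -8865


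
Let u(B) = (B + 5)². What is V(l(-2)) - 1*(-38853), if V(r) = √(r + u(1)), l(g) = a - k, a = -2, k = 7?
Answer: 38853 + 3*√3 ≈ 38858.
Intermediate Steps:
l(g) = -9 (l(g) = -2 - 1*7 = -2 - 7 = -9)
u(B) = (5 + B)²
V(r) = √(36 + r) (V(r) = √(r + (5 + 1)²) = √(r + 6²) = √(r + 36) = √(36 + r))
V(l(-2)) - 1*(-38853) = √(36 - 9) - 1*(-38853) = √27 + 38853 = 3*√3 + 38853 = 38853 + 3*√3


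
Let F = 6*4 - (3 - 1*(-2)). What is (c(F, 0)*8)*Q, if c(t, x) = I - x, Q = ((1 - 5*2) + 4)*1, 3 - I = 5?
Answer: 80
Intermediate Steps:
I = -2 (I = 3 - 1*5 = 3 - 5 = -2)
F = 19 (F = 24 - (3 + 2) = 24 - 1*5 = 24 - 5 = 19)
Q = -5 (Q = ((1 - 10) + 4)*1 = (-9 + 4)*1 = -5*1 = -5)
c(t, x) = -2 - x
(c(F, 0)*8)*Q = ((-2 - 1*0)*8)*(-5) = ((-2 + 0)*8)*(-5) = -2*8*(-5) = -16*(-5) = 80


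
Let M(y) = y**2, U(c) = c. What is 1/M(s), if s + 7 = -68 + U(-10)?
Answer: 1/7225 ≈ 0.00013841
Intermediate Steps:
s = -85 (s = -7 + (-68 - 10) = -7 - 78 = -85)
1/M(s) = 1/((-85)**2) = 1/7225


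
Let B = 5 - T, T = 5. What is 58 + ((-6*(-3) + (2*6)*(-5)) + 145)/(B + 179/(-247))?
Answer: -15059/179 ≈ -84.129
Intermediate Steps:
B = 0 (B = 5 - 1*5 = 5 - 5 = 0)
58 + ((-6*(-3) + (2*6)*(-5)) + 145)/(B + 179/(-247)) = 58 + ((-6*(-3) + (2*6)*(-5)) + 145)/(0 + 179/(-247)) = 58 + ((18 + 12*(-5)) + 145)/(0 + 179*(-1/247)) = 58 + ((18 - 60) + 145)/(0 - 179/247) = 58 + (-42 + 145)/(-179/247) = 58 + 103*(-247/179) = 58 - 25441/179 = -15059/179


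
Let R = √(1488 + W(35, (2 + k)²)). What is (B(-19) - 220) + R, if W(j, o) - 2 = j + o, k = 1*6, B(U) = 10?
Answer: -210 + √1589 ≈ -170.14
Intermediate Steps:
k = 6
W(j, o) = 2 + j + o (W(j, o) = 2 + (j + o) = 2 + j + o)
R = √1589 (R = √(1488 + (2 + 35 + (2 + 6)²)) = √(1488 + (2 + 35 + 8²)) = √(1488 + (2 + 35 + 64)) = √(1488 + 101) = √1589 ≈ 39.862)
(B(-19) - 220) + R = (10 - 220) + √1589 = -210 + √1589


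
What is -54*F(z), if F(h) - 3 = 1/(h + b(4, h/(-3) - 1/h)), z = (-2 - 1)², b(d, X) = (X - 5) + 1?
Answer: -3240/17 ≈ -190.59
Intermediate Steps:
b(d, X) = -4 + X (b(d, X) = (-5 + X) + 1 = -4 + X)
z = 9 (z = (-3)² = 9)
F(h) = 3 + 1/(-4 - 1/h + 2*h/3) (F(h) = 3 + 1/(h + (-4 + (h/(-3) - 1/h))) = 3 + 1/(h + (-4 + (h*(-⅓) - 1/h))) = 3 + 1/(h + (-4 + (-h/3 - 1/h))) = 3 + 1/(h + (-4 + (-1/h - h/3))) = 3 + 1/(h + (-4 - 1/h - h/3)) = 3 + 1/(-4 - 1/h + 2*h/3))
-54*F(z) = -162*(-3 - 11*9 + 2*9²)/(-3 - 12*9 + 2*9²) = -162*(-3 - 99 + 2*81)/(-3 - 108 + 2*81) = -162*(-3 - 99 + 162)/(-3 - 108 + 162) = -162*60/51 = -54*60/17 = -3240/17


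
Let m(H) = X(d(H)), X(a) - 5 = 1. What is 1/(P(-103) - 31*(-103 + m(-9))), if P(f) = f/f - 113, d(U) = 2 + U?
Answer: 1/2895 ≈ 0.00034542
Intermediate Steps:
X(a) = 6 (X(a) = 5 + 1 = 6)
P(f) = -112 (P(f) = 1 - 113 = -112)
m(H) = 6
1/(P(-103) - 31*(-103 + m(-9))) = 1/(-112 - 31*(-103 + 6)) = 1/(-112 - 31*(-97)) = 1/(-112 + 3007) = 1/2895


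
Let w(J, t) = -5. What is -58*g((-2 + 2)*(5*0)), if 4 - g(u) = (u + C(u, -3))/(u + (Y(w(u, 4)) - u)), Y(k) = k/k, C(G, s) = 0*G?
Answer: -232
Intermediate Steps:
C(G, s) = 0
Y(k) = 1
g(u) = 4 - u (g(u) = 4 - (u + 0)/(u + (1 - u)) = 4 - u/1 = 4 - u)
-58*g((-2 + 2)*(5*0)) = -58*(4 - (-2 + 2)*5*0) = -58*(4 - 0*0) = -58*(4 - 1*0) = -58*(4 + 0) = -58*4 = -232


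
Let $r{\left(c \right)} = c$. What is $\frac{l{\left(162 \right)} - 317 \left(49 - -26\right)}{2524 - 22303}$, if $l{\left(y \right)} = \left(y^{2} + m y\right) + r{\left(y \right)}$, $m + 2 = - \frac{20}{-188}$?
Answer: $- \frac{36413}{309871} \approx -0.11751$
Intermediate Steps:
$m = - \frac{89}{47}$ ($m = -2 - \frac{20}{-188} = -2 - - \frac{5}{47} = -2 + \frac{5}{47} = - \frac{89}{47} \approx -1.8936$)
$l{\left(y \right)} = y^{2} - \frac{42 y}{47}$ ($l{\left(y \right)} = \left(y^{2} - \frac{89 y}{47}\right) + y = y^{2} - \frac{42 y}{47}$)
$\frac{l{\left(162 \right)} - 317 \left(49 - -26\right)}{2524 - 22303} = \frac{\frac{1}{47} \cdot 162 \left(-42 + 47 \cdot 162\right) - 317 \left(49 - -26\right)}{2524 - 22303} = \frac{\frac{1}{47} \cdot 162 \left(-42 + 7614\right) - 317 \left(49 + 26\right)}{-19779} = \left(\frac{1}{47} \cdot 162 \cdot 7572 - 23775\right) \left(- \frac{1}{19779}\right) = \left(\frac{1226664}{47} - 23775\right) \left(- \frac{1}{19779}\right) = \frac{109239}{47} \left(- \frac{1}{19779}\right) = - \frac{36413}{309871}$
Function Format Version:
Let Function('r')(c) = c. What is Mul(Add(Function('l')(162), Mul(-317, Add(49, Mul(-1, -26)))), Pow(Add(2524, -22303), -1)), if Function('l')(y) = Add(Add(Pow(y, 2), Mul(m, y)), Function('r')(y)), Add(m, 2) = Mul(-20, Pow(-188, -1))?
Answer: Rational(-36413, 309871) ≈ -0.11751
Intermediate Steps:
m = Rational(-89, 47) (m = Add(-2, Mul(-20, Pow(-188, -1))) = Add(-2, Mul(-20, Rational(-1, 188))) = Add(-2, Rational(5, 47)) = Rational(-89, 47) ≈ -1.8936)
Function('l')(y) = Add(Pow(y, 2), Mul(Rational(-42, 47), y)) (Function('l')(y) = Add(Add(Pow(y, 2), Mul(Rational(-89, 47), y)), y) = Add(Pow(y, 2), Mul(Rational(-42, 47), y)))
Mul(Add(Function('l')(162), Mul(-317, Add(49, Mul(-1, -26)))), Pow(Add(2524, -22303), -1)) = Mul(Add(Mul(Rational(1, 47), 162, Add(-42, Mul(47, 162))), Mul(-317, Add(49, Mul(-1, -26)))), Pow(Add(2524, -22303), -1)) = Mul(Add(Mul(Rational(1, 47), 162, Add(-42, 7614)), Mul(-317, Add(49, 26))), Pow(-19779, -1)) = Mul(Add(Mul(Rational(1, 47), 162, 7572), Mul(-317, 75)), Rational(-1, 19779)) = Mul(Add(Rational(1226664, 47), -23775), Rational(-1, 19779)) = Mul(Rational(109239, 47), Rational(-1, 19779)) = Rational(-36413, 309871)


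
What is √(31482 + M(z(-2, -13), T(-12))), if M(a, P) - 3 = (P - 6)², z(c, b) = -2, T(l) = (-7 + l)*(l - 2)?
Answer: √99085 ≈ 314.78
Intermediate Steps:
T(l) = (-7 + l)*(-2 + l)
M(a, P) = 3 + (-6 + P)² (M(a, P) = 3 + (P - 6)² = 3 + (-6 + P)²)
√(31482 + M(z(-2, -13), T(-12))) = √(31482 + (3 + (-6 + (14 + (-12)² - 9*(-12)))²)) = √(31482 + (3 + (-6 + (14 + 144 + 108))²)) = √(31482 + (3 + (-6 + 266)²)) = √(31482 + (3 + 260²)) = √(31482 + (3 + 67600)) = √(31482 + 67603) = √99085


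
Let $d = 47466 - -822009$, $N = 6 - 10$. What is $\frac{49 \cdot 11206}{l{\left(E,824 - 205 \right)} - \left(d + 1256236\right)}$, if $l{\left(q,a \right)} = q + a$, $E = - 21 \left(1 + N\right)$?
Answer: $- \frac{549094}{2125029} \approx -0.25839$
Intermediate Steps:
$N = -4$ ($N = 6 - 10 = -4$)
$d = 869475$ ($d = 47466 + 822009 = 869475$)
$E = 63$ ($E = - 21 \left(1 - 4\right) = \left(-21\right) \left(-3\right) = 63$)
$l{\left(q,a \right)} = a + q$
$\frac{49 \cdot 11206}{l{\left(E,824 - 205 \right)} - \left(d + 1256236\right)} = \frac{49 \cdot 11206}{\left(\left(824 - 205\right) + 63\right) - \left(869475 + 1256236\right)} = \frac{549094}{\left(619 + 63\right) - 2125711} = \frac{549094}{682 - 2125711} = \frac{549094}{-2125029} = 549094 \left(- \frac{1}{2125029}\right) = - \frac{549094}{2125029}$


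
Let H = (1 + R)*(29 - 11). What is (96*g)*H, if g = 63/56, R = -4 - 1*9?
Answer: -23328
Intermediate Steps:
R = -13 (R = -4 - 9 = -13)
g = 9/8 (g = 63*(1/56) = 9/8 ≈ 1.1250)
H = -216 (H = (1 - 13)*(29 - 11) = -12*18 = -216)
(96*g)*H = (96*(9/8))*(-216) = 108*(-216) = -23328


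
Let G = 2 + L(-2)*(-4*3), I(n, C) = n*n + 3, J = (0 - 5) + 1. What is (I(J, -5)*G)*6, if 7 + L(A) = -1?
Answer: 11172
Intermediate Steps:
J = -4 (J = -5 + 1 = -4)
L(A) = -8 (L(A) = -7 - 1 = -8)
I(n, C) = 3 + n**2 (I(n, C) = n**2 + 3 = 3 + n**2)
G = 98 (G = 2 - (-32)*3 = 2 - 8*(-12) = 2 + 96 = 98)
(I(J, -5)*G)*6 = ((3 + (-4)**2)*98)*6 = ((3 + 16)*98)*6 = (19*98)*6 = 1862*6 = 11172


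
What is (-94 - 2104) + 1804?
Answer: -394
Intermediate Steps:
(-94 - 2104) + 1804 = -2198 + 1804 = -394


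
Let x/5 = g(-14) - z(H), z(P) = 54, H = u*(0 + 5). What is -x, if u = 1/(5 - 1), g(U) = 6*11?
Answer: -60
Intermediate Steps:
g(U) = 66
u = ¼ (u = 1/4 = ¼ ≈ 0.25000)
H = 5/4 (H = (0 + 5)/4 = (¼)*5 = 5/4 ≈ 1.2500)
x = 60 (x = 5*(66 - 1*54) = 5*(66 - 54) = 5*12 = 60)
-x = -1*60 = -60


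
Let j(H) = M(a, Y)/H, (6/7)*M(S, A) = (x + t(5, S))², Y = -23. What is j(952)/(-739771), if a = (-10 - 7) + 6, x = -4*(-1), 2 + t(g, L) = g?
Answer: -49/603653136 ≈ -8.1172e-8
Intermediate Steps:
t(g, L) = -2 + g
x = 4
a = -11 (a = -17 + 6 = -11)
M(S, A) = 343/6 (M(S, A) = 7*(4 + (-2 + 5))²/6 = 7*(4 + 3)²/6 = (7/6)*7² = (7/6)*49 = 343/6)
j(H) = 343/(6*H)
j(952)/(-739771) = ((343/6)/952)/(-739771) = ((343/6)*(1/952))*(-1/739771) = (49/816)*(-1/739771) = -49/603653136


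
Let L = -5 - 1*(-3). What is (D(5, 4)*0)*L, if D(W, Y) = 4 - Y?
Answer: 0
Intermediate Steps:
L = -2 (L = -5 + 3 = -2)
(D(5, 4)*0)*L = ((4 - 1*4)*0)*(-2) = ((4 - 4)*0)*(-2) = (0*0)*(-2) = 0*(-2) = 0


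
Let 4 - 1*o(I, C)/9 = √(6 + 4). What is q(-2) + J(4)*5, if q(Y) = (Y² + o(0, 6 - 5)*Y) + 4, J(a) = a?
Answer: -44 + 18*√10 ≈ 12.921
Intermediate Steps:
o(I, C) = 36 - 9*√10 (o(I, C) = 36 - 9*√(6 + 4) = 36 - 9*√10)
q(Y) = 4 + Y² + Y*(36 - 9*√10) (q(Y) = (Y² + (36 - 9*√10)*Y) + 4 = (Y² + Y*(36 - 9*√10)) + 4 = 4 + Y² + Y*(36 - 9*√10))
q(-2) + J(4)*5 = (4 + (-2)² + 9*(-2)*(4 - √10)) + 4*5 = (4 + 4 + (-72 + 18*√10)) + 20 = (-64 + 18*√10) + 20 = -44 + 18*√10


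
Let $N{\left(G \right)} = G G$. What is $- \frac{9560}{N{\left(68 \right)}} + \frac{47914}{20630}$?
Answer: $\frac{1520721}{5962070} \approx 0.25507$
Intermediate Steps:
$N{\left(G \right)} = G^{2}$
$- \frac{9560}{N{\left(68 \right)}} + \frac{47914}{20630} = - \frac{9560}{68^{2}} + \frac{47914}{20630} = - \frac{9560}{4624} + 47914 \cdot \frac{1}{20630} = \left(-9560\right) \frac{1}{4624} + \frac{23957}{10315} = - \frac{1195}{578} + \frac{23957}{10315} = \frac{1520721}{5962070}$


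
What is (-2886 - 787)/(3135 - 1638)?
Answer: -3673/1497 ≈ -2.4536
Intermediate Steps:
(-2886 - 787)/(3135 - 1638) = -3673/1497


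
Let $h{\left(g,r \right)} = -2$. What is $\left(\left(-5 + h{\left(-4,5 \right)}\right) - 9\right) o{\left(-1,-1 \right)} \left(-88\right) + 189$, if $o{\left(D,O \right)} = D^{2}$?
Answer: $1597$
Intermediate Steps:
$\left(\left(-5 + h{\left(-4,5 \right)}\right) - 9\right) o{\left(-1,-1 \right)} \left(-88\right) + 189 = \left(\left(-5 - 2\right) - 9\right) \left(-1\right)^{2} \left(-88\right) + 189 = \left(-7 - 9\right) 1 \left(-88\right) + 189 = \left(-16\right) 1 \left(-88\right) + 189 = \left(-16\right) \left(-88\right) + 189 = 1408 + 189 = 1597$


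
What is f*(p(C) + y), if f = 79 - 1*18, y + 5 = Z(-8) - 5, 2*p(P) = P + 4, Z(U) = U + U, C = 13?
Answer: -2135/2 ≈ -1067.5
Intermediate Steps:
Z(U) = 2*U
p(P) = 2 + P/2 (p(P) = (P + 4)/2 = (4 + P)/2 = 2 + P/2)
y = -26 (y = -5 + (2*(-8) - 5) = -5 + (-16 - 5) = -5 - 21 = -26)
f = 61 (f = 79 - 18 = 61)
f*(p(C) + y) = 61*((2 + (½)*13) - 26) = 61*((2 + 13/2) - 26) = 61*(17/2 - 26) = 61*(-35/2) = -2135/2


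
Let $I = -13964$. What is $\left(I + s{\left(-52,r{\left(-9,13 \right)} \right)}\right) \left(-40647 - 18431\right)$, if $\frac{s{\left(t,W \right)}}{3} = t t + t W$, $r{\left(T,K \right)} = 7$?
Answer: $410237632$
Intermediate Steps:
$s{\left(t,W \right)} = 3 t^{2} + 3 W t$ ($s{\left(t,W \right)} = 3 \left(t t + t W\right) = 3 \left(t^{2} + W t\right) = 3 t^{2} + 3 W t$)
$\left(I + s{\left(-52,r{\left(-9,13 \right)} \right)}\right) \left(-40647 - 18431\right) = \left(-13964 + 3 \left(-52\right) \left(7 - 52\right)\right) \left(-40647 - 18431\right) = \left(-13964 + 3 \left(-52\right) \left(-45\right)\right) \left(-59078\right) = \left(-13964 + 7020\right) \left(-59078\right) = \left(-6944\right) \left(-59078\right) = 410237632$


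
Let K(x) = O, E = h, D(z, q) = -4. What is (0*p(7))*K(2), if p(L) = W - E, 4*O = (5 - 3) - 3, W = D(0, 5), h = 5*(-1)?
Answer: 0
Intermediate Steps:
h = -5
E = -5
W = -4
O = -1/4 (O = ((5 - 3) - 3)/4 = (2 - 3)/4 = (1/4)*(-1) = -1/4 ≈ -0.25000)
p(L) = 1 (p(L) = -4 - 1*(-5) = -4 + 5 = 1)
K(x) = -1/4
(0*p(7))*K(2) = (0*1)*(-1/4) = 0*(-1/4) = 0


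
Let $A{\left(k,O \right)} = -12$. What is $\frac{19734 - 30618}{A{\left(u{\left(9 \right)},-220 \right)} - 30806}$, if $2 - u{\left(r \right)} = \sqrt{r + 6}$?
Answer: $\frac{5442}{15409} \approx 0.35317$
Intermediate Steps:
$u{\left(r \right)} = 2 - \sqrt{6 + r}$ ($u{\left(r \right)} = 2 - \sqrt{r + 6} = 2 - \sqrt{6 + r}$)
$\frac{19734 - 30618}{A{\left(u{\left(9 \right)},-220 \right)} - 30806} = \frac{19734 - 30618}{-12 - 30806} = - \frac{10884}{-30818} = \left(-10884\right) \left(- \frac{1}{30818}\right) = \frac{5442}{15409}$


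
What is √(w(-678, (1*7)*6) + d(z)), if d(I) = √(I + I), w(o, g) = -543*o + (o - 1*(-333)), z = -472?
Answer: √(367809 + 4*I*√59) ≈ 606.47 + 0.025*I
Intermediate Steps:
w(o, g) = 333 - 542*o (w(o, g) = -543*o + (o + 333) = -543*o + (333 + o) = 333 - 542*o)
d(I) = √2*√I (d(I) = √(2*I) = √2*√I)
√(w(-678, (1*7)*6) + d(z)) = √((333 - 542*(-678)) + √2*√(-472)) = √((333 + 367476) + √2*(2*I*√118)) = √(367809 + 4*I*√59)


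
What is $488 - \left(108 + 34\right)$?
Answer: $346$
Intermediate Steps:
$488 - \left(108 + 34\right) = 488 - 142 = 346$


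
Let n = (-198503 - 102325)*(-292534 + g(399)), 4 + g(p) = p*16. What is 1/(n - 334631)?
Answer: 1/86082800881 ≈ 1.1617e-11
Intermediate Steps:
g(p) = -4 + 16*p (g(p) = -4 + p*16 = -4 + 16*p)
n = 86083135512 (n = (-198503 - 102325)*(-292534 + (-4 + 16*399)) = -300828*(-292534 + (-4 + 6384)) = -300828*(-292534 + 6380) = -300828*(-286154) = 86083135512)
1/(n - 334631) = 1/(86083135512 - 334631) = 1/86082800881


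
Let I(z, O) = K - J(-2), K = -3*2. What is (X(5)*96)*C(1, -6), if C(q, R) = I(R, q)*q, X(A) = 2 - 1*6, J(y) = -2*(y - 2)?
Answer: 5376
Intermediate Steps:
K = -6
J(y) = 4 - 2*y (J(y) = -2*(-2 + y) = 4 - 2*y)
I(z, O) = -14 (I(z, O) = -6 - (4 - 2*(-2)) = -6 - (4 + 4) = -6 - 1*8 = -6 - 8 = -14)
X(A) = -4 (X(A) = 2 - 6 = -4)
C(q, R) = -14*q
(X(5)*96)*C(1, -6) = (-4*96)*(-14*1) = -384*(-14) = 5376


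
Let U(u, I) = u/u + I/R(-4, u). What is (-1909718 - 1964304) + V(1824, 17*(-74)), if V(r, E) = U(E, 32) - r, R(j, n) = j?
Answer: -3875853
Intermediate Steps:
U(u, I) = 1 - I/4 (U(u, I) = u/u + I/(-4) = 1 + I*(-¼) = 1 - I/4)
V(r, E) = -7 - r (V(r, E) = (1 - ¼*32) - r = (1 - 8) - r = -7 - r)
(-1909718 - 1964304) + V(1824, 17*(-74)) = (-1909718 - 1964304) + (-7 - 1*1824) = -3874022 + (-7 - 1824) = -3874022 - 1831 = -3875853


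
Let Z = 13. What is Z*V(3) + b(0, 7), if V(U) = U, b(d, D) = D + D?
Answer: 53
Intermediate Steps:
b(d, D) = 2*D
Z*V(3) + b(0, 7) = 13*3 + 2*7 = 39 + 14 = 53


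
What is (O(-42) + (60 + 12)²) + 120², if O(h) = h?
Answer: 19542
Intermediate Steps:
(O(-42) + (60 + 12)²) + 120² = (-42 + (60 + 12)²) + 120² = (-42 + 72²) + 14400 = (-42 + 5184) + 14400 = 5142 + 14400 = 19542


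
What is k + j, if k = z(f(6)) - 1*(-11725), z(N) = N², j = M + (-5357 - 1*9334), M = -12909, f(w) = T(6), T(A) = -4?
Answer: -15859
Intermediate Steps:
f(w) = -4
j = -27600 (j = -12909 + (-5357 - 1*9334) = -12909 + (-5357 - 9334) = -12909 - 14691 = -27600)
k = 11741 (k = (-4)² - 1*(-11725) = 16 + 11725 = 11741)
k + j = 11741 - 27600 = -15859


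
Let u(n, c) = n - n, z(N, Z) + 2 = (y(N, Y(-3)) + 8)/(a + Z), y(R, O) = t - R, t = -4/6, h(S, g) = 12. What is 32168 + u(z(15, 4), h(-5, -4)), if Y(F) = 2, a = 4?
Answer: 32168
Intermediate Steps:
t = -⅔ (t = -4*⅙ = -⅔ ≈ -0.66667)
y(R, O) = -⅔ - R
z(N, Z) = -2 + (22/3 - N)/(4 + Z) (z(N, Z) = -2 + ((-⅔ - N) + 8)/(4 + Z) = -2 + (22/3 - N)/(4 + Z))
u(n, c) = 0
32168 + u(z(15, 4), h(-5, -4)) = 32168 + 0 = 32168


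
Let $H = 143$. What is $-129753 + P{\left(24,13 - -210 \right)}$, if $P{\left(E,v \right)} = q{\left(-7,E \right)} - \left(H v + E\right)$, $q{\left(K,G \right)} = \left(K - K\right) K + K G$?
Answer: $-161834$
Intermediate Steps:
$q{\left(K,G \right)} = G K$ ($q{\left(K,G \right)} = 0 K + G K = 0 + G K = G K$)
$P{\left(E,v \right)} = - 143 v - 8 E$ ($P{\left(E,v \right)} = E \left(-7\right) - \left(143 v + E\right) = - 7 E - \left(E + 143 v\right) = - 143 v - 8 E$)
$-129753 + P{\left(24,13 - -210 \right)} = -129753 - \left(192 + 143 \left(13 - -210\right)\right) = -129753 - \left(192 + 143 \left(13 + 210\right)\right) = -129753 - 32081 = -161834$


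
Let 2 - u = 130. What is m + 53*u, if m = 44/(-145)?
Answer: -983724/145 ≈ -6784.3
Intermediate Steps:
u = -128 (u = 2 - 1*130 = 2 - 130 = -128)
m = -44/145 (m = 44*(-1/145) = -44/145 ≈ -0.30345)
m + 53*u = -44/145 + 53*(-128) = -44/145 - 6784 = -983724/145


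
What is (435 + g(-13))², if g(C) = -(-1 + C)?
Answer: 201601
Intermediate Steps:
g(C) = 1 - C
(435 + g(-13))² = (435 + (1 - 1*(-13)))² = (435 + (1 + 13))² = (435 + 14)² = 449² = 201601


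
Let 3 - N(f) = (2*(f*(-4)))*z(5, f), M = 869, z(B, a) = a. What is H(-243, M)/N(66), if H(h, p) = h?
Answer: -81/11617 ≈ -0.0069725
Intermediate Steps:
N(f) = 3 + 8*f**2 (N(f) = 3 - 2*(f*(-4))*f = 3 - 2*(-4*f)*f = 3 - (-8*f)*f = 3 - (-8)*f**2 = 3 + 8*f**2)
H(-243, M)/N(66) = -243/(3 + 8*66**2) = -243/(3 + 8*4356) = -243/(3 + 34848) = -243/34851 = -243*1/34851 = -81/11617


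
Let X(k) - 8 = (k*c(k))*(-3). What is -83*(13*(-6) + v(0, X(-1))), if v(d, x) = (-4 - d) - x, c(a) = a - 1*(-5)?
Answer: 8466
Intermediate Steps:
c(a) = 5 + a (c(a) = a + 5 = 5 + a)
X(k) = 8 - 3*k*(5 + k) (X(k) = 8 + (k*(5 + k))*(-3) = 8 - 3*k*(5 + k))
v(d, x) = -4 - d - x
-83*(13*(-6) + v(0, X(-1))) = -83*(13*(-6) + (-4 - 1*0 - (8 - 3*(-1)*(5 - 1)))) = -83*(-78 + (-4 + 0 - (8 - 3*(-1)*4))) = -83*(-78 + (-4 + 0 - (8 + 12))) = -83*(-78 + (-4 + 0 - 1*20)) = -83*(-78 + (-4 + 0 - 20)) = -83*(-78 - 24) = -83*(-102) = 8466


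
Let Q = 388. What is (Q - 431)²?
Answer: 1849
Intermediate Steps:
(Q - 431)² = (388 - 431)² = (-43)² = 1849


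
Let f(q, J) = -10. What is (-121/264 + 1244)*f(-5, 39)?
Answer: -149225/12 ≈ -12435.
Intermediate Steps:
(-121/264 + 1244)*f(-5, 39) = (-121/264 + 1244)*(-10) = (-121*1/264 + 1244)*(-10) = (-11/24 + 1244)*(-10) = (29845/24)*(-10) = -149225/12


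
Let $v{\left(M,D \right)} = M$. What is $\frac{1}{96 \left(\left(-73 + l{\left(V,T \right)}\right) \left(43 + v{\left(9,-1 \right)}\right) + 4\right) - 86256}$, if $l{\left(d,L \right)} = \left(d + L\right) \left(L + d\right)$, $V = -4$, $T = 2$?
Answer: $- \frac{1}{430320} \approx -2.3239 \cdot 10^{-6}$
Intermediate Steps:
$l{\left(d,L \right)} = \left(L + d\right)^{2}$ ($l{\left(d,L \right)} = \left(L + d\right) \left(L + d\right) = \left(L + d\right)^{2}$)
$\frac{1}{96 \left(\left(-73 + l{\left(V,T \right)}\right) \left(43 + v{\left(9,-1 \right)}\right) + 4\right) - 86256} = \frac{1}{96 \left(\left(-73 + \left(2 - 4\right)^{2}\right) \left(43 + 9\right) + 4\right) - 86256} = \frac{1}{96 \left(\left(-73 + \left(-2\right)^{2}\right) 52 + 4\right) - 86256} = \frac{1}{96 \left(\left(-73 + 4\right) 52 + 4\right) - 86256} = \frac{1}{96 \left(\left(-69\right) 52 + 4\right) - 86256} = \frac{1}{96 \left(-3588 + 4\right) - 86256} = \frac{1}{96 \left(-3584\right) - 86256} = \frac{1}{-344064 - 86256} = \frac{1}{-430320} = - \frac{1}{430320}$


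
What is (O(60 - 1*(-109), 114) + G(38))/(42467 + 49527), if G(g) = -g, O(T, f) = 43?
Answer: 5/91994 ≈ 5.4351e-5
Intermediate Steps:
(O(60 - 1*(-109), 114) + G(38))/(42467 + 49527) = (43 - 1*38)/(42467 + 49527) = (43 - 38)/91994 = 5*(1/91994) = 5/91994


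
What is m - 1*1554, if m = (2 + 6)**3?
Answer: -1042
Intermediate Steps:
m = 512 (m = 8**3 = 512)
m - 1*1554 = 512 - 1*1554 = 512 - 1554 = -1042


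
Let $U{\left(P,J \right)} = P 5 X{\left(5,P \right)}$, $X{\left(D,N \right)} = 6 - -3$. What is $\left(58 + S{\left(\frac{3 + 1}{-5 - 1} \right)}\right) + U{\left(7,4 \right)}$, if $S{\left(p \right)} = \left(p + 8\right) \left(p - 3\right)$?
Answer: $\frac{3115}{9} \approx 346.11$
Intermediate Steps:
$X{\left(D,N \right)} = 9$ ($X{\left(D,N \right)} = 6 + 3 = 9$)
$U{\left(P,J \right)} = 45 P$ ($U{\left(P,J \right)} = P 5 \cdot 9 = 5 P 9 = 45 P$)
$S{\left(p \right)} = \left(-3 + p\right) \left(8 + p\right)$ ($S{\left(p \right)} = \left(8 + p\right) \left(-3 + p\right) = \left(-3 + p\right) \left(8 + p\right)$)
$\left(58 + S{\left(\frac{3 + 1}{-5 - 1} \right)}\right) + U{\left(7,4 \right)} = \left(58 + \left(-24 + \left(\frac{3 + 1}{-5 - 1}\right)^{2} + 5 \frac{3 + 1}{-5 - 1}\right)\right) + 45 \cdot 7 = \left(58 + \left(-24 + \left(\frac{4}{-6}\right)^{2} + 5 \frac{4}{-6}\right)\right) + 315 = \left(58 + \left(-24 + \left(4 \left(- \frac{1}{6}\right)\right)^{2} + 5 \cdot 4 \left(- \frac{1}{6}\right)\right)\right) + 315 = \left(58 + \left(-24 + \left(- \frac{2}{3}\right)^{2} + 5 \left(- \frac{2}{3}\right)\right)\right) + 315 = \left(58 - \frac{242}{9}\right) + 315 = \frac{280}{9} + 315 = \frac{3115}{9}$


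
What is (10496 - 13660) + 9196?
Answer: 6032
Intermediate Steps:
(10496 - 13660) + 9196 = -3164 + 9196 = 6032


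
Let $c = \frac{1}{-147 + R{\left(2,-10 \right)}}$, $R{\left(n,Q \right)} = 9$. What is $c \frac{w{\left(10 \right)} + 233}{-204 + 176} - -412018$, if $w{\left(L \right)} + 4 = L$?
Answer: $\frac{1592037791}{3864} \approx 4.1202 \cdot 10^{5}$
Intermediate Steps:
$w{\left(L \right)} = -4 + L$
$c = - \frac{1}{138}$ ($c = \frac{1}{-147 + 9} = \frac{1}{-138} = - \frac{1}{138} \approx -0.0072464$)
$c \frac{w{\left(10 \right)} + 233}{-204 + 176} - -412018 = - \frac{\left(\left(-4 + 10\right) + 233\right) \frac{1}{-204 + 176}}{138} - -412018 = - \frac{\left(6 + 233\right) \frac{1}{-28}}{138} + 412018 = - \frac{239 \left(- \frac{1}{28}\right)}{138} + 412018 = \left(- \frac{1}{138}\right) \left(- \frac{239}{28}\right) + 412018 = \frac{239}{3864} + 412018 = \frac{1592037791}{3864}$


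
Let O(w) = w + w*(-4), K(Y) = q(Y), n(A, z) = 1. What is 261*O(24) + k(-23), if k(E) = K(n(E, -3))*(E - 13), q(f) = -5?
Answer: -18612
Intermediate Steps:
K(Y) = -5
O(w) = -3*w (O(w) = w - 4*w = -3*w)
k(E) = 65 - 5*E (k(E) = -5*(E - 13) = -5*(-13 + E) = 65 - 5*E)
261*O(24) + k(-23) = 261*(-3*24) + (65 - 5*(-23)) = 261*(-72) + (65 + 115) = -18792 + 180 = -18612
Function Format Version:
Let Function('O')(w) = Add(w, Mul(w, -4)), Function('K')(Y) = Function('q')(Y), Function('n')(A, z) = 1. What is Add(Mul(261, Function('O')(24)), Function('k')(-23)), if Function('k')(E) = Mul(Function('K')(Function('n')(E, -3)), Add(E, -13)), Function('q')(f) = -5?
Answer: -18612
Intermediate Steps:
Function('K')(Y) = -5
Function('O')(w) = Mul(-3, w) (Function('O')(w) = Add(w, Mul(-4, w)) = Mul(-3, w))
Function('k')(E) = Add(65, Mul(-5, E)) (Function('k')(E) = Mul(-5, Add(E, -13)) = Mul(-5, Add(-13, E)) = Add(65, Mul(-5, E)))
Add(Mul(261, Function('O')(24)), Function('k')(-23)) = Add(Mul(261, Mul(-3, 24)), Add(65, Mul(-5, -23))) = Add(Mul(261, -72), Add(65, 115)) = Add(-18792, 180) = -18612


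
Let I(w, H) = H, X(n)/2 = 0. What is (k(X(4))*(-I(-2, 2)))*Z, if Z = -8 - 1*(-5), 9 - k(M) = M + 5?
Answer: 24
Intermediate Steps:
X(n) = 0 (X(n) = 2*0 = 0)
k(M) = 4 - M (k(M) = 9 - (M + 5) = 9 - (5 + M) = 9 + (-5 - M) = 4 - M)
Z = -3 (Z = -8 + 5 = -3)
(k(X(4))*(-I(-2, 2)))*Z = ((4 - 1*0)*(-1*2))*(-3) = ((4 + 0)*(-2))*(-3) = (4*(-2))*(-3) = -8*(-3) = 24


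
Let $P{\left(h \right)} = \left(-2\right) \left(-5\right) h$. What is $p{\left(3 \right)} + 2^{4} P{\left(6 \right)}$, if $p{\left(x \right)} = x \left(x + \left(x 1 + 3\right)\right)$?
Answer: $987$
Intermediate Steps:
$p{\left(x \right)} = x \left(3 + 2 x\right)$ ($p{\left(x \right)} = x \left(x + \left(x + 3\right)\right) = x \left(x + \left(3 + x\right)\right) = x \left(3 + 2 x\right)$)
$P{\left(h \right)} = 10 h$
$p{\left(3 \right)} + 2^{4} P{\left(6 \right)} = 3 \left(3 + 2 \cdot 3\right) + 2^{4} \cdot 10 \cdot 6 = 3 \left(3 + 6\right) + 16 \cdot 60 = 3 \cdot 9 + 960 = 27 + 960 = 987$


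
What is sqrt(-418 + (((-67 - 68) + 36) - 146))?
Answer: I*sqrt(663) ≈ 25.749*I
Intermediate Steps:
sqrt(-418 + (((-67 - 68) + 36) - 146)) = sqrt(-418 + ((-135 + 36) - 146)) = sqrt(-418 + (-99 - 146)) = sqrt(-418 - 245) = sqrt(-663) = I*sqrt(663)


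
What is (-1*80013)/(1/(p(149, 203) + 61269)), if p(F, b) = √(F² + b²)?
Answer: -4902316497 - 80013*√63410 ≈ -4.9225e+9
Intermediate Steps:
(-1*80013)/(1/(p(149, 203) + 61269)) = (-1*80013)/(1/(√(149² + 203²) + 61269)) = -(4902316497 + 80013*√(22201 + 41209)) = -(4902316497 + 80013*√63410) = -80013*(61269 + √63410) = -4902316497 - 80013*√63410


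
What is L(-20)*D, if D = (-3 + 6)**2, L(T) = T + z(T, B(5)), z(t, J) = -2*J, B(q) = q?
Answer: -270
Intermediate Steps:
L(T) = -10 + T (L(T) = T - 2*5 = T - 10 = -10 + T)
D = 9 (D = 3**2 = 9)
L(-20)*D = (-10 - 20)*9 = -30*9 = -270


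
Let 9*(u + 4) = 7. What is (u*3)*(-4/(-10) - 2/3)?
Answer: 116/45 ≈ 2.5778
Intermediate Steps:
u = -29/9 (u = -4 + (⅑)*7 = -4 + 7/9 = -29/9 ≈ -3.2222)
(u*3)*(-4/(-10) - 2/3) = (-29/9*3)*(-4/(-10) - 2/3) = -29*(-4*(-⅒) - 2*⅓)/3 = -29*(⅖ - ⅔)/3 = -29/3*(-4/15) = 116/45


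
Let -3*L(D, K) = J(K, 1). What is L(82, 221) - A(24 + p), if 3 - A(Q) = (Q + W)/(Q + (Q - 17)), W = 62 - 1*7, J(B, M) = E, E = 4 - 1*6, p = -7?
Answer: 97/51 ≈ 1.9020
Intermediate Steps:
E = -2 (E = 4 - 6 = -2)
J(B, M) = -2
L(D, K) = ⅔ (L(D, K) = -⅓*(-2) = ⅔)
W = 55 (W = 62 - 7 = 55)
A(Q) = 3 - (55 + Q)/(-17 + 2*Q) (A(Q) = 3 - (Q + 55)/(Q + (Q - 17)) = 3 - (55 + Q)/(Q + (-17 + Q)) = 3 - (55 + Q)/(-17 + 2*Q))
L(82, 221) - A(24 + p) = ⅔ - (-106 + 5*(24 - 7))/(-17 + 2*(24 - 7)) = ⅔ - (-106 + 5*17)/(-17 + 2*17) = ⅔ - (-106 + 85)/(-17 + 34) = ⅔ - (-21)/17 = ⅔ - 1*(-21/17) = ⅔ + 21/17 = 97/51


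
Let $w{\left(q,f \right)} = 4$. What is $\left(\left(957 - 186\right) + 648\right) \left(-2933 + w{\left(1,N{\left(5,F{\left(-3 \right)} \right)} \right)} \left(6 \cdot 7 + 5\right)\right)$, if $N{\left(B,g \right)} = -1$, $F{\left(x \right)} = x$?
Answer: $-3895155$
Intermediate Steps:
$\left(\left(957 - 186\right) + 648\right) \left(-2933 + w{\left(1,N{\left(5,F{\left(-3 \right)} \right)} \right)} \left(6 \cdot 7 + 5\right)\right) = \left(\left(957 - 186\right) + 648\right) \left(-2933 + 4 \left(6 \cdot 7 + 5\right)\right) = \left(771 + 648\right) \left(-2933 + 4 \left(42 + 5\right)\right) = 1419 \left(-2933 + 4 \cdot 47\right) = 1419 \left(-2933 + 188\right) = 1419 \left(-2745\right) = -3895155$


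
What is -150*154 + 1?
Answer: -23099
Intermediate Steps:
-150*154 + 1 = -23100 + 1 = -23099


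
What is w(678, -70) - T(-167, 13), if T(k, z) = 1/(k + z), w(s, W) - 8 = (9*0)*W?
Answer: 1233/154 ≈ 8.0065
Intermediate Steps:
w(s, W) = 8 (w(s, W) = 8 + (9*0)*W = 8 + 0*W = 8 + 0 = 8)
w(678, -70) - T(-167, 13) = 8 - 1/(-167 + 13) = 8 - 1/(-154) = 8 - 1*(-1/154) = 8 + 1/154 = 1233/154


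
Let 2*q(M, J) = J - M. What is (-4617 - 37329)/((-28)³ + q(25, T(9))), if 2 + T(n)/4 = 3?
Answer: 83892/43925 ≈ 1.9099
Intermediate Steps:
T(n) = 4 (T(n) = -8 + 4*3 = -8 + 12 = 4)
q(M, J) = J/2 - M/2 (q(M, J) = (J - M)/2 = J/2 - M/2)
(-4617 - 37329)/((-28)³ + q(25, T(9))) = (-4617 - 37329)/((-28)³ + ((½)*4 - ½*25)) = -41946/(-21952 + (2 - 25/2)) = -41946/(-21952 - 21/2) = -41946/(-43925/2) = -41946*(-2/43925) = 83892/43925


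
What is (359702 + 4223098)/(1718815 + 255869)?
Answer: 381900/164557 ≈ 2.3208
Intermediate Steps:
(359702 + 4223098)/(1718815 + 255869) = 4582800/1974684 = 4582800*(1/1974684) = 381900/164557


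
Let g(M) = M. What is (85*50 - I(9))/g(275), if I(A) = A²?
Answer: 379/25 ≈ 15.160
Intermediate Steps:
(85*50 - I(9))/g(275) = (85*50 - 1*9²)/275 = (4250 - 1*81)*(1/275) = (4250 - 81)*(1/275) = 4169*(1/275) = 379/25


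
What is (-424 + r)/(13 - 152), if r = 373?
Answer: 51/139 ≈ 0.36691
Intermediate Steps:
(-424 + r)/(13 - 152) = (-424 + 373)/(13 - 152) = -51/(-139) = -51*(-1/139) = 51/139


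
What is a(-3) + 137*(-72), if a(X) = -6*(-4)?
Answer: -9840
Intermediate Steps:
a(X) = 24 (a(X) = -1*(-24) = 24)
a(-3) + 137*(-72) = 24 + 137*(-72) = 24 - 9864 = -9840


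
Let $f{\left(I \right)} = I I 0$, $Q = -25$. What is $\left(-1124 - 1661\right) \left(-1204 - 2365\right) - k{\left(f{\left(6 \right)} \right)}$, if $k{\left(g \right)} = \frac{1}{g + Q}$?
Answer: $\frac{248491626}{25} \approx 9.9397 \cdot 10^{6}$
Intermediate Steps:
$f{\left(I \right)} = 0$ ($f{\left(I \right)} = I^{2} \cdot 0 = 0$)
$k{\left(g \right)} = \frac{1}{-25 + g}$ ($k{\left(g \right)} = \frac{1}{g - 25} = \frac{1}{-25 + g}$)
$\left(-1124 - 1661\right) \left(-1204 - 2365\right) - k{\left(f{\left(6 \right)} \right)} = \left(-1124 - 1661\right) \left(-1204 - 2365\right) - \frac{1}{-25 + 0} = \left(-2785\right) \left(-3569\right) - \frac{1}{-25} = 9939665 - - \frac{1}{25} = 9939665 + \frac{1}{25} = \frac{248491626}{25}$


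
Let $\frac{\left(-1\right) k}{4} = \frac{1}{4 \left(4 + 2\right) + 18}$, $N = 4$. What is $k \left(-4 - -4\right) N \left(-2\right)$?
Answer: $0$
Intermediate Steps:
$k = - \frac{2}{21}$ ($k = - \frac{4}{4 \left(4 + 2\right) + 18} = - \frac{4}{4 \cdot 6 + 18} = - \frac{4}{24 + 18} = - \frac{4}{42} = \left(-4\right) \frac{1}{42} = - \frac{2}{21} \approx -0.095238$)
$k \left(-4 - -4\right) N \left(-2\right) = - \frac{2 \left(-4 - -4\right) 4}{21} \left(-2\right) = - \frac{2 \left(-4 + 4\right) 4}{21} \left(-2\right) = - \frac{2 \cdot 0 \cdot 4}{21} \left(-2\right) = \left(- \frac{2}{21}\right) 0 \left(-2\right) = 0 \left(-2\right) = 0$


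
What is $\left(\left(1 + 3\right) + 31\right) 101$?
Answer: $3535$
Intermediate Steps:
$\left(\left(1 + 3\right) + 31\right) 101 = \left(4 + 31\right) 101 = 35 \cdot 101 = 3535$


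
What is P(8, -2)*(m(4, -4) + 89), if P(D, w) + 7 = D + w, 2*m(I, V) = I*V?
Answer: -81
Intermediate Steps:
m(I, V) = I*V/2 (m(I, V) = (I*V)/2 = I*V/2)
P(D, w) = -7 + D + w (P(D, w) = -7 + (D + w) = -7 + D + w)
P(8, -2)*(m(4, -4) + 89) = (-7 + 8 - 2)*((½)*4*(-4) + 89) = -(-8 + 89) = -1*81 = -81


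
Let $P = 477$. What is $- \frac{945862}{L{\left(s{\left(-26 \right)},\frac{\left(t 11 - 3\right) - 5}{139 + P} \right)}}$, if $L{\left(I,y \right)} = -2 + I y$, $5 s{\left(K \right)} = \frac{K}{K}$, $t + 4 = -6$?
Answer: $\frac{1456627480}{3139} \approx 4.6404 \cdot 10^{5}$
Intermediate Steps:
$t = -10$ ($t = -4 - 6 = -10$)
$s{\left(K \right)} = \frac{1}{5}$ ($s{\left(K \right)} = \frac{K \frac{1}{K}}{5} = \frac{1}{5} \cdot 1 = \frac{1}{5}$)
$- \frac{945862}{L{\left(s{\left(-26 \right)},\frac{\left(t 11 - 3\right) - 5}{139 + P} \right)}} = - \frac{945862}{-2 + \frac{\left(\left(\left(-10\right) 11 - 3\right) - 5\right) \frac{1}{139 + 477}}{5}} = - \frac{945862}{-2 + \frac{\left(\left(-110 - 3\right) - 5\right) \frac{1}{616}}{5}} = - \frac{945862}{-2 + \frac{\left(-113 - 5\right) \frac{1}{616}}{5}} = - \frac{945862}{-2 + \frac{\left(-118\right) \frac{1}{616}}{5}} = - \frac{945862}{-2 + \frac{1}{5} \left(- \frac{59}{308}\right)} = - \frac{945862}{-2 - \frac{59}{1540}} = - \frac{945862}{- \frac{3139}{1540}} = \left(-945862\right) \left(- \frac{1540}{3139}\right) = \frac{1456627480}{3139}$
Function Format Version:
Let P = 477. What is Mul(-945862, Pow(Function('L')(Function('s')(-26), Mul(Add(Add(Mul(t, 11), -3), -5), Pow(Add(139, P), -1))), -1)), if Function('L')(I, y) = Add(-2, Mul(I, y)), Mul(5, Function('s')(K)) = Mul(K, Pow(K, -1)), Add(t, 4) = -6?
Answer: Rational(1456627480, 3139) ≈ 4.6404e+5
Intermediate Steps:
t = -10 (t = Add(-4, -6) = -10)
Function('s')(K) = Rational(1, 5) (Function('s')(K) = Mul(Rational(1, 5), Mul(K, Pow(K, -1))) = Mul(Rational(1, 5), 1) = Rational(1, 5))
Mul(-945862, Pow(Function('L')(Function('s')(-26), Mul(Add(Add(Mul(t, 11), -3), -5), Pow(Add(139, P), -1))), -1)) = Mul(-945862, Pow(Add(-2, Mul(Rational(1, 5), Mul(Add(Add(Mul(-10, 11), -3), -5), Pow(Add(139, 477), -1)))), -1)) = Mul(-945862, Pow(Add(-2, Mul(Rational(1, 5), Mul(Add(Add(-110, -3), -5), Pow(616, -1)))), -1)) = Mul(-945862, Pow(Add(-2, Mul(Rational(1, 5), Mul(Add(-113, -5), Rational(1, 616)))), -1)) = Mul(-945862, Pow(Add(-2, Mul(Rational(1, 5), Mul(-118, Rational(1, 616)))), -1)) = Mul(-945862, Pow(Add(-2, Mul(Rational(1, 5), Rational(-59, 308))), -1)) = Mul(-945862, Pow(Add(-2, Rational(-59, 1540)), -1)) = Mul(-945862, Pow(Rational(-3139, 1540), -1)) = Mul(-945862, Rational(-1540, 3139)) = Rational(1456627480, 3139)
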